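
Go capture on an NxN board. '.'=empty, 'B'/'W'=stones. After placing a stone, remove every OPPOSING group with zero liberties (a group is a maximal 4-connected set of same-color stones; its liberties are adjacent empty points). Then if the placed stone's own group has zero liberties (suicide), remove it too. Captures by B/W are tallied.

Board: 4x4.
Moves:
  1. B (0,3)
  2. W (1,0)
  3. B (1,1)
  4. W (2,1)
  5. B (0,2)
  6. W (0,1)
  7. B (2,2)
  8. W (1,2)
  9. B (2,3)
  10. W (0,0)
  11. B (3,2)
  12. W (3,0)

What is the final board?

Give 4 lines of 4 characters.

Move 1: B@(0,3) -> caps B=0 W=0
Move 2: W@(1,0) -> caps B=0 W=0
Move 3: B@(1,1) -> caps B=0 W=0
Move 4: W@(2,1) -> caps B=0 W=0
Move 5: B@(0,2) -> caps B=0 W=0
Move 6: W@(0,1) -> caps B=0 W=0
Move 7: B@(2,2) -> caps B=0 W=0
Move 8: W@(1,2) -> caps B=0 W=1
Move 9: B@(2,3) -> caps B=0 W=1
Move 10: W@(0,0) -> caps B=0 W=1
Move 11: B@(3,2) -> caps B=0 W=1
Move 12: W@(3,0) -> caps B=0 W=1

Answer: WWBB
W.W.
.WBB
W.B.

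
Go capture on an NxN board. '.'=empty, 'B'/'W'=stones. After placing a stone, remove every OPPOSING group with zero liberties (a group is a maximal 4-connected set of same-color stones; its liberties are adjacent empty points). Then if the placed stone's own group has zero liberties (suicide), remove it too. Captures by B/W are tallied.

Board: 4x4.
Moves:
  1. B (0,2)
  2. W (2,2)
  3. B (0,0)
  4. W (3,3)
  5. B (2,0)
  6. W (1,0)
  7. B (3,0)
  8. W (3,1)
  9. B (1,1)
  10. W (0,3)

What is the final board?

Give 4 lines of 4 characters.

Move 1: B@(0,2) -> caps B=0 W=0
Move 2: W@(2,2) -> caps B=0 W=0
Move 3: B@(0,0) -> caps B=0 W=0
Move 4: W@(3,3) -> caps B=0 W=0
Move 5: B@(2,0) -> caps B=0 W=0
Move 6: W@(1,0) -> caps B=0 W=0
Move 7: B@(3,0) -> caps B=0 W=0
Move 8: W@(3,1) -> caps B=0 W=0
Move 9: B@(1,1) -> caps B=1 W=0
Move 10: W@(0,3) -> caps B=1 W=0

Answer: B.BW
.B..
B.W.
BW.W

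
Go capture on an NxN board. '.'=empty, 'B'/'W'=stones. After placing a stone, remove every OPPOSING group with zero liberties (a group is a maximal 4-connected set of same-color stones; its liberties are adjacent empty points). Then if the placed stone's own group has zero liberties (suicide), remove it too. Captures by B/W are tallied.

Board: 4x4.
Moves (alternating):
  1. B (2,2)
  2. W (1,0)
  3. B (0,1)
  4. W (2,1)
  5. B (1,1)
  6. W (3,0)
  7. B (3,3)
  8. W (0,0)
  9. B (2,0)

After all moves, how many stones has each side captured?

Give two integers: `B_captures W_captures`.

Move 1: B@(2,2) -> caps B=0 W=0
Move 2: W@(1,0) -> caps B=0 W=0
Move 3: B@(0,1) -> caps B=0 W=0
Move 4: W@(2,1) -> caps B=0 W=0
Move 5: B@(1,1) -> caps B=0 W=0
Move 6: W@(3,0) -> caps B=0 W=0
Move 7: B@(3,3) -> caps B=0 W=0
Move 8: W@(0,0) -> caps B=0 W=0
Move 9: B@(2,0) -> caps B=2 W=0

Answer: 2 0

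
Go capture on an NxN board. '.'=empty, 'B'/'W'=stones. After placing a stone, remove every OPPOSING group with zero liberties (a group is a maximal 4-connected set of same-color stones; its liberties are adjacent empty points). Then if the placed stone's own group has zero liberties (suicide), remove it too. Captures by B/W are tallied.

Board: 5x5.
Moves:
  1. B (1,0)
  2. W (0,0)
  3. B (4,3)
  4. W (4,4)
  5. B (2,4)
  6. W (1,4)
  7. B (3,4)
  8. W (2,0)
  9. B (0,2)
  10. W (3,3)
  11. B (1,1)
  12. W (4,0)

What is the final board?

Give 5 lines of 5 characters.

Move 1: B@(1,0) -> caps B=0 W=0
Move 2: W@(0,0) -> caps B=0 W=0
Move 3: B@(4,3) -> caps B=0 W=0
Move 4: W@(4,4) -> caps B=0 W=0
Move 5: B@(2,4) -> caps B=0 W=0
Move 6: W@(1,4) -> caps B=0 W=0
Move 7: B@(3,4) -> caps B=1 W=0
Move 8: W@(2,0) -> caps B=1 W=0
Move 9: B@(0,2) -> caps B=1 W=0
Move 10: W@(3,3) -> caps B=1 W=0
Move 11: B@(1,1) -> caps B=1 W=0
Move 12: W@(4,0) -> caps B=1 W=0

Answer: W.B..
BB..W
W...B
...WB
W..B.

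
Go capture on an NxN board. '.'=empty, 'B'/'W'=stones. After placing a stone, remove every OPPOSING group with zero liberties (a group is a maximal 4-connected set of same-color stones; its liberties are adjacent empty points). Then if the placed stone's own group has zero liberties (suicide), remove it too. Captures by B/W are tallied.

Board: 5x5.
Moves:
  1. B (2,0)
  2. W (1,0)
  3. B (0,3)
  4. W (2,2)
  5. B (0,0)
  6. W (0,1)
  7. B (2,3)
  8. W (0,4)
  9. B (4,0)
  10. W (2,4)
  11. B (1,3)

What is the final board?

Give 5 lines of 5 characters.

Answer: .W.BW
W..B.
B.WBW
.....
B....

Derivation:
Move 1: B@(2,0) -> caps B=0 W=0
Move 2: W@(1,0) -> caps B=0 W=0
Move 3: B@(0,3) -> caps B=0 W=0
Move 4: W@(2,2) -> caps B=0 W=0
Move 5: B@(0,0) -> caps B=0 W=0
Move 6: W@(0,1) -> caps B=0 W=1
Move 7: B@(2,3) -> caps B=0 W=1
Move 8: W@(0,4) -> caps B=0 W=1
Move 9: B@(4,0) -> caps B=0 W=1
Move 10: W@(2,4) -> caps B=0 W=1
Move 11: B@(1,3) -> caps B=0 W=1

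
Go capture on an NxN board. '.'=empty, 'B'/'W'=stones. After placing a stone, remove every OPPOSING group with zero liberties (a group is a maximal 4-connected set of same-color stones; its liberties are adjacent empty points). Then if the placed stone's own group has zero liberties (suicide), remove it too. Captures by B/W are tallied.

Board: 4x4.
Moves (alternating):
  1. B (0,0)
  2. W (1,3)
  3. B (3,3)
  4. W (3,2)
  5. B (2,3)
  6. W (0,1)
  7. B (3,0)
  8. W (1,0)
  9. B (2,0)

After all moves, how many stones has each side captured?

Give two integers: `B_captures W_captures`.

Answer: 0 1

Derivation:
Move 1: B@(0,0) -> caps B=0 W=0
Move 2: W@(1,3) -> caps B=0 W=0
Move 3: B@(3,3) -> caps B=0 W=0
Move 4: W@(3,2) -> caps B=0 W=0
Move 5: B@(2,3) -> caps B=0 W=0
Move 6: W@(0,1) -> caps B=0 W=0
Move 7: B@(3,0) -> caps B=0 W=0
Move 8: W@(1,0) -> caps B=0 W=1
Move 9: B@(2,0) -> caps B=0 W=1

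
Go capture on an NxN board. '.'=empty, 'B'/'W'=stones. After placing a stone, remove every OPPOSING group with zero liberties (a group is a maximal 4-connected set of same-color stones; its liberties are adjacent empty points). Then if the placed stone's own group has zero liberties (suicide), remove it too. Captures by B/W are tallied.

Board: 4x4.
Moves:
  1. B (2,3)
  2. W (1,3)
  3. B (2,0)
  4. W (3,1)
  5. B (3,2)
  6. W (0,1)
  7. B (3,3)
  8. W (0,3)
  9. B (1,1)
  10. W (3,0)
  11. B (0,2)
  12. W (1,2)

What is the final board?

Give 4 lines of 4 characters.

Move 1: B@(2,3) -> caps B=0 W=0
Move 2: W@(1,3) -> caps B=0 W=0
Move 3: B@(2,0) -> caps B=0 W=0
Move 4: W@(3,1) -> caps B=0 W=0
Move 5: B@(3,2) -> caps B=0 W=0
Move 6: W@(0,1) -> caps B=0 W=0
Move 7: B@(3,3) -> caps B=0 W=0
Move 8: W@(0,3) -> caps B=0 W=0
Move 9: B@(1,1) -> caps B=0 W=0
Move 10: W@(3,0) -> caps B=0 W=0
Move 11: B@(0,2) -> caps B=0 W=0
Move 12: W@(1,2) -> caps B=0 W=1

Answer: .W.W
.BWW
B..B
WWBB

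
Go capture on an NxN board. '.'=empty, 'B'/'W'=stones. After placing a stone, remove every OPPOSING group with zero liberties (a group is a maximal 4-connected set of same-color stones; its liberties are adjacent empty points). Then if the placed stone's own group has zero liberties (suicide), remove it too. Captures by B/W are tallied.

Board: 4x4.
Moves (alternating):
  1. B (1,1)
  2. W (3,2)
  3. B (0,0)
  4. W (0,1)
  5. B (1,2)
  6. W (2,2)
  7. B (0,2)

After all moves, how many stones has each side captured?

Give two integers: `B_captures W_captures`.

Answer: 1 0

Derivation:
Move 1: B@(1,1) -> caps B=0 W=0
Move 2: W@(3,2) -> caps B=0 W=0
Move 3: B@(0,0) -> caps B=0 W=0
Move 4: W@(0,1) -> caps B=0 W=0
Move 5: B@(1,2) -> caps B=0 W=0
Move 6: W@(2,2) -> caps B=0 W=0
Move 7: B@(0,2) -> caps B=1 W=0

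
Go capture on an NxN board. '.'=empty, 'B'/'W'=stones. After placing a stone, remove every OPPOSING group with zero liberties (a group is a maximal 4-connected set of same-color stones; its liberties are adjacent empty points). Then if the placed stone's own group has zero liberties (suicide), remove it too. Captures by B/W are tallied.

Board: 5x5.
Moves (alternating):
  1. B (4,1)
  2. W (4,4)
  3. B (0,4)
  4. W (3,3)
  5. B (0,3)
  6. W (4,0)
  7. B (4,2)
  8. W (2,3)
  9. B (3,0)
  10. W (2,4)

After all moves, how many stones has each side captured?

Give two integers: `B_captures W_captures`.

Answer: 1 0

Derivation:
Move 1: B@(4,1) -> caps B=0 W=0
Move 2: W@(4,4) -> caps B=0 W=0
Move 3: B@(0,4) -> caps B=0 W=0
Move 4: W@(3,3) -> caps B=0 W=0
Move 5: B@(0,3) -> caps B=0 W=0
Move 6: W@(4,0) -> caps B=0 W=0
Move 7: B@(4,2) -> caps B=0 W=0
Move 8: W@(2,3) -> caps B=0 W=0
Move 9: B@(3,0) -> caps B=1 W=0
Move 10: W@(2,4) -> caps B=1 W=0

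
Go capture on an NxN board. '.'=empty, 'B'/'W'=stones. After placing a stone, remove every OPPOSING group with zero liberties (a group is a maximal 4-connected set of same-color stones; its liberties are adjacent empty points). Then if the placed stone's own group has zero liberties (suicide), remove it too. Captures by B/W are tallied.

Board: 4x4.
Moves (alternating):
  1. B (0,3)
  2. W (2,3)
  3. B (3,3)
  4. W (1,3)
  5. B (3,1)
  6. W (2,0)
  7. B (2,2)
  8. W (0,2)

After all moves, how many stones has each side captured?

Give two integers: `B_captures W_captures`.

Answer: 0 1

Derivation:
Move 1: B@(0,3) -> caps B=0 W=0
Move 2: W@(2,3) -> caps B=0 W=0
Move 3: B@(3,3) -> caps B=0 W=0
Move 4: W@(1,3) -> caps B=0 W=0
Move 5: B@(3,1) -> caps B=0 W=0
Move 6: W@(2,0) -> caps B=0 W=0
Move 7: B@(2,2) -> caps B=0 W=0
Move 8: W@(0,2) -> caps B=0 W=1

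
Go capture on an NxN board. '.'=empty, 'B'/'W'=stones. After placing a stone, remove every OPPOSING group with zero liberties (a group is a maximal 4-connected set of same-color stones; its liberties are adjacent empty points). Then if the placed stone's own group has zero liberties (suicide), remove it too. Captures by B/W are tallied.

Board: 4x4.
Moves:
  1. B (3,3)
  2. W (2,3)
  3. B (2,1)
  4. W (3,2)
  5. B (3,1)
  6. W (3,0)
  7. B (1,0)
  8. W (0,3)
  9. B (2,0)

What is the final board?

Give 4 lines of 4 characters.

Answer: ...W
B...
BB.W
.BW.

Derivation:
Move 1: B@(3,3) -> caps B=0 W=0
Move 2: W@(2,3) -> caps B=0 W=0
Move 3: B@(2,1) -> caps B=0 W=0
Move 4: W@(3,2) -> caps B=0 W=1
Move 5: B@(3,1) -> caps B=0 W=1
Move 6: W@(3,0) -> caps B=0 W=1
Move 7: B@(1,0) -> caps B=0 W=1
Move 8: W@(0,3) -> caps B=0 W=1
Move 9: B@(2,0) -> caps B=1 W=1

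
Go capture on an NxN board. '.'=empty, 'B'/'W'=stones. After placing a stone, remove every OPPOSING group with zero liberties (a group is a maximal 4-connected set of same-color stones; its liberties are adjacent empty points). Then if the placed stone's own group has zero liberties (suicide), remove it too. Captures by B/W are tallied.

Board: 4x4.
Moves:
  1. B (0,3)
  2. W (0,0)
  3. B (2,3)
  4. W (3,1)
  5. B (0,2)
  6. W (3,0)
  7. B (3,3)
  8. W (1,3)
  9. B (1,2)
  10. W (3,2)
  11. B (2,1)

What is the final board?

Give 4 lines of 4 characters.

Move 1: B@(0,3) -> caps B=0 W=0
Move 2: W@(0,0) -> caps B=0 W=0
Move 3: B@(2,3) -> caps B=0 W=0
Move 4: W@(3,1) -> caps B=0 W=0
Move 5: B@(0,2) -> caps B=0 W=0
Move 6: W@(3,0) -> caps B=0 W=0
Move 7: B@(3,3) -> caps B=0 W=0
Move 8: W@(1,3) -> caps B=0 W=0
Move 9: B@(1,2) -> caps B=1 W=0
Move 10: W@(3,2) -> caps B=1 W=0
Move 11: B@(2,1) -> caps B=1 W=0

Answer: W.BB
..B.
.B.B
WWWB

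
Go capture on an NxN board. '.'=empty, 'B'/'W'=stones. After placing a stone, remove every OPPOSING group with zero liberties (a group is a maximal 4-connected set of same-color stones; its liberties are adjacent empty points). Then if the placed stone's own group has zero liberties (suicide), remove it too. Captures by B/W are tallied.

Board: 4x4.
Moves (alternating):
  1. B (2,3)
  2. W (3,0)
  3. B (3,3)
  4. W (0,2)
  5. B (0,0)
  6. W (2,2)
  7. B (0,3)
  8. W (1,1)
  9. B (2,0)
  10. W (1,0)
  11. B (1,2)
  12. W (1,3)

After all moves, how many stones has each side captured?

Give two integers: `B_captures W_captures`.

Answer: 0 2

Derivation:
Move 1: B@(2,3) -> caps B=0 W=0
Move 2: W@(3,0) -> caps B=0 W=0
Move 3: B@(3,3) -> caps B=0 W=0
Move 4: W@(0,2) -> caps B=0 W=0
Move 5: B@(0,0) -> caps B=0 W=0
Move 6: W@(2,2) -> caps B=0 W=0
Move 7: B@(0,3) -> caps B=0 W=0
Move 8: W@(1,1) -> caps B=0 W=0
Move 9: B@(2,0) -> caps B=0 W=0
Move 10: W@(1,0) -> caps B=0 W=0
Move 11: B@(1,2) -> caps B=0 W=0
Move 12: W@(1,3) -> caps B=0 W=2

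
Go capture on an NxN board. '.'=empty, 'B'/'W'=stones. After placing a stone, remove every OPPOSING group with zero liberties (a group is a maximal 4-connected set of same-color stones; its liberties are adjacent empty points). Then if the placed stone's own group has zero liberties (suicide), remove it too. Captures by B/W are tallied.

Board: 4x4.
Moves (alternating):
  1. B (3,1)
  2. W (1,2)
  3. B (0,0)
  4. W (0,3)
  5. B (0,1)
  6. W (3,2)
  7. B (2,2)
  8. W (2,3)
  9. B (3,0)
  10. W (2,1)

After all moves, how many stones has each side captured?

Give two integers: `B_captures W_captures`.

Move 1: B@(3,1) -> caps B=0 W=0
Move 2: W@(1,2) -> caps B=0 W=0
Move 3: B@(0,0) -> caps B=0 W=0
Move 4: W@(0,3) -> caps B=0 W=0
Move 5: B@(0,1) -> caps B=0 W=0
Move 6: W@(3,2) -> caps B=0 W=0
Move 7: B@(2,2) -> caps B=0 W=0
Move 8: W@(2,3) -> caps B=0 W=0
Move 9: B@(3,0) -> caps B=0 W=0
Move 10: W@(2,1) -> caps B=0 W=1

Answer: 0 1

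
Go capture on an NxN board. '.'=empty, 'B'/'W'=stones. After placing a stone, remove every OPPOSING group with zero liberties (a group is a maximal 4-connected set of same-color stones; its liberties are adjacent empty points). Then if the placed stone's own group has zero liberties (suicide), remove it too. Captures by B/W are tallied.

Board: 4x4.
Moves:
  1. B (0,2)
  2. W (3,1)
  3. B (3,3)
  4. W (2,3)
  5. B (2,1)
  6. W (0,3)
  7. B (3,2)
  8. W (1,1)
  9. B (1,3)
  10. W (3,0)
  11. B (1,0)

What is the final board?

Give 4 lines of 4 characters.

Move 1: B@(0,2) -> caps B=0 W=0
Move 2: W@(3,1) -> caps B=0 W=0
Move 3: B@(3,3) -> caps B=0 W=0
Move 4: W@(2,3) -> caps B=0 W=0
Move 5: B@(2,1) -> caps B=0 W=0
Move 6: W@(0,3) -> caps B=0 W=0
Move 7: B@(3,2) -> caps B=0 W=0
Move 8: W@(1,1) -> caps B=0 W=0
Move 9: B@(1,3) -> caps B=1 W=0
Move 10: W@(3,0) -> caps B=1 W=0
Move 11: B@(1,0) -> caps B=1 W=0

Answer: ..B.
BW.B
.B.W
WWBB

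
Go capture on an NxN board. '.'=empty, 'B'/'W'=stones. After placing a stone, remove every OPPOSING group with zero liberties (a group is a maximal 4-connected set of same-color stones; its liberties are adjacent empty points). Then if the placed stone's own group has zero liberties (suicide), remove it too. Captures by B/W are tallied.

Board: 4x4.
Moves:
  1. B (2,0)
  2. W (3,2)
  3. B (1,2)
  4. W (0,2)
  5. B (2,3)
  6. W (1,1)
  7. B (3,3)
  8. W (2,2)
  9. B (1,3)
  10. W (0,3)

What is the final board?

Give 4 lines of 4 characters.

Move 1: B@(2,0) -> caps B=0 W=0
Move 2: W@(3,2) -> caps B=0 W=0
Move 3: B@(1,2) -> caps B=0 W=0
Move 4: W@(0,2) -> caps B=0 W=0
Move 5: B@(2,3) -> caps B=0 W=0
Move 6: W@(1,1) -> caps B=0 W=0
Move 7: B@(3,3) -> caps B=0 W=0
Move 8: W@(2,2) -> caps B=0 W=0
Move 9: B@(1,3) -> caps B=0 W=0
Move 10: W@(0,3) -> caps B=0 W=4

Answer: ..WW
.W..
B.W.
..W.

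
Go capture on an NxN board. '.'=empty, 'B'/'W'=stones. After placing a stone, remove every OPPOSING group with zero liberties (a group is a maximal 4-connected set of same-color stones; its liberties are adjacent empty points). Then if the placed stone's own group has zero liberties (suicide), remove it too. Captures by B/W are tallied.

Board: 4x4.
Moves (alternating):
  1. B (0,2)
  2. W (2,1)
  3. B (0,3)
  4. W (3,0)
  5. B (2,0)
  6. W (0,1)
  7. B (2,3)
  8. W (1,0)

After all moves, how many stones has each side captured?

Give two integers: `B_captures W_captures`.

Answer: 0 1

Derivation:
Move 1: B@(0,2) -> caps B=0 W=0
Move 2: W@(2,1) -> caps B=0 W=0
Move 3: B@(0,3) -> caps B=0 W=0
Move 4: W@(3,0) -> caps B=0 W=0
Move 5: B@(2,0) -> caps B=0 W=0
Move 6: W@(0,1) -> caps B=0 W=0
Move 7: B@(2,3) -> caps B=0 W=0
Move 8: W@(1,0) -> caps B=0 W=1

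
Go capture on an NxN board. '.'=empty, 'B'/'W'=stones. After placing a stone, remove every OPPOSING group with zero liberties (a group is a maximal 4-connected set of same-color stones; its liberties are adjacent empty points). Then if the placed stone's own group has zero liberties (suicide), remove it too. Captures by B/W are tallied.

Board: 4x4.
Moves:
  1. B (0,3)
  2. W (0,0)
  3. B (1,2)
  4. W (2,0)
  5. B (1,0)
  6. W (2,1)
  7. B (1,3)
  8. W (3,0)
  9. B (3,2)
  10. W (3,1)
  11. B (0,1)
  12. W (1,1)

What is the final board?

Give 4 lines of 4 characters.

Answer: .B.B
BWBB
WW..
WWB.

Derivation:
Move 1: B@(0,3) -> caps B=0 W=0
Move 2: W@(0,0) -> caps B=0 W=0
Move 3: B@(1,2) -> caps B=0 W=0
Move 4: W@(2,0) -> caps B=0 W=0
Move 5: B@(1,0) -> caps B=0 W=0
Move 6: W@(2,1) -> caps B=0 W=0
Move 7: B@(1,3) -> caps B=0 W=0
Move 8: W@(3,0) -> caps B=0 W=0
Move 9: B@(3,2) -> caps B=0 W=0
Move 10: W@(3,1) -> caps B=0 W=0
Move 11: B@(0,1) -> caps B=1 W=0
Move 12: W@(1,1) -> caps B=1 W=0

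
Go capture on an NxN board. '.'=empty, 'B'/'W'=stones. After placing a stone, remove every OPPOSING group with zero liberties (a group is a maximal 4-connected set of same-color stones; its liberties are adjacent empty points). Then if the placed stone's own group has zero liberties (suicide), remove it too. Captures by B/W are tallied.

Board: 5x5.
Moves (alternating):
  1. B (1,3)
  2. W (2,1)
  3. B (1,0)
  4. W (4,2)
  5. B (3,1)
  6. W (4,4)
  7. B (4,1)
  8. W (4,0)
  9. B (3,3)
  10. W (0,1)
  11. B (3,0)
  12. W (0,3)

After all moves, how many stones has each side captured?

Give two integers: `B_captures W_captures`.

Answer: 1 0

Derivation:
Move 1: B@(1,3) -> caps B=0 W=0
Move 2: W@(2,1) -> caps B=0 W=0
Move 3: B@(1,0) -> caps B=0 W=0
Move 4: W@(4,2) -> caps B=0 W=0
Move 5: B@(3,1) -> caps B=0 W=0
Move 6: W@(4,4) -> caps B=0 W=0
Move 7: B@(4,1) -> caps B=0 W=0
Move 8: W@(4,0) -> caps B=0 W=0
Move 9: B@(3,3) -> caps B=0 W=0
Move 10: W@(0,1) -> caps B=0 W=0
Move 11: B@(3,0) -> caps B=1 W=0
Move 12: W@(0,3) -> caps B=1 W=0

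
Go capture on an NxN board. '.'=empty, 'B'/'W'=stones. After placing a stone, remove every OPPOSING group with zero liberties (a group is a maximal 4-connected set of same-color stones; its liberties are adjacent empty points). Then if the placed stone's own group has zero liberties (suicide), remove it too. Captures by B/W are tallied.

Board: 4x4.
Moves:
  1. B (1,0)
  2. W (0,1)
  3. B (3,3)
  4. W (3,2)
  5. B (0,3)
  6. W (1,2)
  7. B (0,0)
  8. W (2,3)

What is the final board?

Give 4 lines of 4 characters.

Answer: BW.B
B.W.
...W
..W.

Derivation:
Move 1: B@(1,0) -> caps B=0 W=0
Move 2: W@(0,1) -> caps B=0 W=0
Move 3: B@(3,3) -> caps B=0 W=0
Move 4: W@(3,2) -> caps B=0 W=0
Move 5: B@(0,3) -> caps B=0 W=0
Move 6: W@(1,2) -> caps B=0 W=0
Move 7: B@(0,0) -> caps B=0 W=0
Move 8: W@(2,3) -> caps B=0 W=1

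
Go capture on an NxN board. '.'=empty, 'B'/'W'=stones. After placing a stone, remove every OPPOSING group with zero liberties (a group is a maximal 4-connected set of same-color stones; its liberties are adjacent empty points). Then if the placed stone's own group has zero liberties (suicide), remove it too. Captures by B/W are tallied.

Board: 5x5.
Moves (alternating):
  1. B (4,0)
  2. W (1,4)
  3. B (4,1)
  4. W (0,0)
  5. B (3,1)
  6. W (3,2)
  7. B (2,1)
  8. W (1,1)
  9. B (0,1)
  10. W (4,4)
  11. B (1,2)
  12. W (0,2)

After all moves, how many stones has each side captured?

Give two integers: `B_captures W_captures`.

Move 1: B@(4,0) -> caps B=0 W=0
Move 2: W@(1,4) -> caps B=0 W=0
Move 3: B@(4,1) -> caps B=0 W=0
Move 4: W@(0,0) -> caps B=0 W=0
Move 5: B@(3,1) -> caps B=0 W=0
Move 6: W@(3,2) -> caps B=0 W=0
Move 7: B@(2,1) -> caps B=0 W=0
Move 8: W@(1,1) -> caps B=0 W=0
Move 9: B@(0,1) -> caps B=0 W=0
Move 10: W@(4,4) -> caps B=0 W=0
Move 11: B@(1,2) -> caps B=0 W=0
Move 12: W@(0,2) -> caps B=0 W=1

Answer: 0 1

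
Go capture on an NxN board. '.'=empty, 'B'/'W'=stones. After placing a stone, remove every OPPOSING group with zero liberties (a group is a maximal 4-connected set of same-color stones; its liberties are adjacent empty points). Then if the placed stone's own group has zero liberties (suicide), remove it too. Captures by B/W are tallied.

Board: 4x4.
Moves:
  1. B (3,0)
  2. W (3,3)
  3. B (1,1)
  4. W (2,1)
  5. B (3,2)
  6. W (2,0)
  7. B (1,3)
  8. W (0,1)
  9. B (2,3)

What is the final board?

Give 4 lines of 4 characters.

Answer: .W..
.B.B
WW.B
B.B.

Derivation:
Move 1: B@(3,0) -> caps B=0 W=0
Move 2: W@(3,3) -> caps B=0 W=0
Move 3: B@(1,1) -> caps B=0 W=0
Move 4: W@(2,1) -> caps B=0 W=0
Move 5: B@(3,2) -> caps B=0 W=0
Move 6: W@(2,0) -> caps B=0 W=0
Move 7: B@(1,3) -> caps B=0 W=0
Move 8: W@(0,1) -> caps B=0 W=0
Move 9: B@(2,3) -> caps B=1 W=0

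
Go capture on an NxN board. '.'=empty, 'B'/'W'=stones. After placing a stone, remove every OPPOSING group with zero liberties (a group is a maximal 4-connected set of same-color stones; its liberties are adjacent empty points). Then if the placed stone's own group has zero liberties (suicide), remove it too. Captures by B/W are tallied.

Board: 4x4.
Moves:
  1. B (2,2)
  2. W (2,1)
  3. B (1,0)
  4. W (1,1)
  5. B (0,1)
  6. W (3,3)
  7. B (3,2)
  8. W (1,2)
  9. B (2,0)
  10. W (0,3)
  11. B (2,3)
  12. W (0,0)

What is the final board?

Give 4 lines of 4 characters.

Answer: .B.W
BWW.
BWBB
..B.

Derivation:
Move 1: B@(2,2) -> caps B=0 W=0
Move 2: W@(2,1) -> caps B=0 W=0
Move 3: B@(1,0) -> caps B=0 W=0
Move 4: W@(1,1) -> caps B=0 W=0
Move 5: B@(0,1) -> caps B=0 W=0
Move 6: W@(3,3) -> caps B=0 W=0
Move 7: B@(3,2) -> caps B=0 W=0
Move 8: W@(1,2) -> caps B=0 W=0
Move 9: B@(2,0) -> caps B=0 W=0
Move 10: W@(0,3) -> caps B=0 W=0
Move 11: B@(2,3) -> caps B=1 W=0
Move 12: W@(0,0) -> caps B=1 W=0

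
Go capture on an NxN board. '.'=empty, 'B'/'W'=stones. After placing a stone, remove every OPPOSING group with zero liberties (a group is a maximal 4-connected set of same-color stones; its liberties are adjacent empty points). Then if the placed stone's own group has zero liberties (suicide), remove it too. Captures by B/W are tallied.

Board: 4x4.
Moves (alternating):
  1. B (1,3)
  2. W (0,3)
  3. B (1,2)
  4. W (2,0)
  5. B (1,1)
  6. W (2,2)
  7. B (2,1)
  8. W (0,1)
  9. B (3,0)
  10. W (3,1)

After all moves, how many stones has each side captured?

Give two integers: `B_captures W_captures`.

Answer: 0 1

Derivation:
Move 1: B@(1,3) -> caps B=0 W=0
Move 2: W@(0,3) -> caps B=0 W=0
Move 3: B@(1,2) -> caps B=0 W=0
Move 4: W@(2,0) -> caps B=0 W=0
Move 5: B@(1,1) -> caps B=0 W=0
Move 6: W@(2,2) -> caps B=0 W=0
Move 7: B@(2,1) -> caps B=0 W=0
Move 8: W@(0,1) -> caps B=0 W=0
Move 9: B@(3,0) -> caps B=0 W=0
Move 10: W@(3,1) -> caps B=0 W=1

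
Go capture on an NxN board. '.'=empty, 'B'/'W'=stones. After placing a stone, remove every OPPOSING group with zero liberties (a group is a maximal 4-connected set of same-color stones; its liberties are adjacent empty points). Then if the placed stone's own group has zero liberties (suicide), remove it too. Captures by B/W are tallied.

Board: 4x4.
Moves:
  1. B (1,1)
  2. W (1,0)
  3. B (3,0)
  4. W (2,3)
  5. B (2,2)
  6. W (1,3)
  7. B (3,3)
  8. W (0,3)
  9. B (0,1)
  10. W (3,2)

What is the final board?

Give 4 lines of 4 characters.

Move 1: B@(1,1) -> caps B=0 W=0
Move 2: W@(1,0) -> caps B=0 W=0
Move 3: B@(3,0) -> caps B=0 W=0
Move 4: W@(2,3) -> caps B=0 W=0
Move 5: B@(2,2) -> caps B=0 W=0
Move 6: W@(1,3) -> caps B=0 W=0
Move 7: B@(3,3) -> caps B=0 W=0
Move 8: W@(0,3) -> caps B=0 W=0
Move 9: B@(0,1) -> caps B=0 W=0
Move 10: W@(3,2) -> caps B=0 W=1

Answer: .B.W
WB.W
..BW
B.W.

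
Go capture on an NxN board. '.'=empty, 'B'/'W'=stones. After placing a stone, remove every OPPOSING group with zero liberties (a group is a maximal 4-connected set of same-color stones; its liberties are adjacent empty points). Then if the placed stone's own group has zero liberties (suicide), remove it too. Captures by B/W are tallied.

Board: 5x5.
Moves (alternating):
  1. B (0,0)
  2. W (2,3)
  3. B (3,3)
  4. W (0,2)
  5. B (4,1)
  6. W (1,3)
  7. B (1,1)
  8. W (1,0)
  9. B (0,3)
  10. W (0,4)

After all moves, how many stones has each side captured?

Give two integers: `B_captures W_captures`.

Answer: 0 1

Derivation:
Move 1: B@(0,0) -> caps B=0 W=0
Move 2: W@(2,3) -> caps B=0 W=0
Move 3: B@(3,3) -> caps B=0 W=0
Move 4: W@(0,2) -> caps B=0 W=0
Move 5: B@(4,1) -> caps B=0 W=0
Move 6: W@(1,3) -> caps B=0 W=0
Move 7: B@(1,1) -> caps B=0 W=0
Move 8: W@(1,0) -> caps B=0 W=0
Move 9: B@(0,3) -> caps B=0 W=0
Move 10: W@(0,4) -> caps B=0 W=1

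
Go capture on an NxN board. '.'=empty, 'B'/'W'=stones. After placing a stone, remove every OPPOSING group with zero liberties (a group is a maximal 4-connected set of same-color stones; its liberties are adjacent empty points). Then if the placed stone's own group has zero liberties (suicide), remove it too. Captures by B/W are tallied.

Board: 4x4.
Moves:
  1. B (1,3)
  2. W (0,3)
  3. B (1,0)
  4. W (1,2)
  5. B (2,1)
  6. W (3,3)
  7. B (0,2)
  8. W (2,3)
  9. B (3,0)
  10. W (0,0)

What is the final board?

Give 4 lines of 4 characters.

Move 1: B@(1,3) -> caps B=0 W=0
Move 2: W@(0,3) -> caps B=0 W=0
Move 3: B@(1,0) -> caps B=0 W=0
Move 4: W@(1,2) -> caps B=0 W=0
Move 5: B@(2,1) -> caps B=0 W=0
Move 6: W@(3,3) -> caps B=0 W=0
Move 7: B@(0,2) -> caps B=1 W=0
Move 8: W@(2,3) -> caps B=1 W=0
Move 9: B@(3,0) -> caps B=1 W=0
Move 10: W@(0,0) -> caps B=1 W=0

Answer: W.B.
B.WB
.B.W
B..W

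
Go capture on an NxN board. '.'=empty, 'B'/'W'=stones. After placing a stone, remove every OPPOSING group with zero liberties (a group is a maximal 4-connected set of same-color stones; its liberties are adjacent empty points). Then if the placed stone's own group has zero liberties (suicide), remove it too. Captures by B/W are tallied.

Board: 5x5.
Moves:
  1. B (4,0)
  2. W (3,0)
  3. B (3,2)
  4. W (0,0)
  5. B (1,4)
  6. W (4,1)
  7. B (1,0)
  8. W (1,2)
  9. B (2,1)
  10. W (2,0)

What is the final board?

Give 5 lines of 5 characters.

Move 1: B@(4,0) -> caps B=0 W=0
Move 2: W@(3,0) -> caps B=0 W=0
Move 3: B@(3,2) -> caps B=0 W=0
Move 4: W@(0,0) -> caps B=0 W=0
Move 5: B@(1,4) -> caps B=0 W=0
Move 6: W@(4,1) -> caps B=0 W=1
Move 7: B@(1,0) -> caps B=0 W=1
Move 8: W@(1,2) -> caps B=0 W=1
Move 9: B@(2,1) -> caps B=0 W=1
Move 10: W@(2,0) -> caps B=0 W=1

Answer: W....
B.W.B
WB...
W.B..
.W...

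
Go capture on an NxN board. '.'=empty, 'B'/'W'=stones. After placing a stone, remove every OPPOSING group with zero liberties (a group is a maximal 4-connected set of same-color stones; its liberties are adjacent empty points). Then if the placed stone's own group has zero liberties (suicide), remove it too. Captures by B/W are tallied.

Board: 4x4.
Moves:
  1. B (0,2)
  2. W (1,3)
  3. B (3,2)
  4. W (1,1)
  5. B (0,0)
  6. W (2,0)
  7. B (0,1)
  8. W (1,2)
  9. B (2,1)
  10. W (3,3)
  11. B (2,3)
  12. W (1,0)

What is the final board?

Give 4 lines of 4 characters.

Move 1: B@(0,2) -> caps B=0 W=0
Move 2: W@(1,3) -> caps B=0 W=0
Move 3: B@(3,2) -> caps B=0 W=0
Move 4: W@(1,1) -> caps B=0 W=0
Move 5: B@(0,0) -> caps B=0 W=0
Move 6: W@(2,0) -> caps B=0 W=0
Move 7: B@(0,1) -> caps B=0 W=0
Move 8: W@(1,2) -> caps B=0 W=0
Move 9: B@(2,1) -> caps B=0 W=0
Move 10: W@(3,3) -> caps B=0 W=0
Move 11: B@(2,3) -> caps B=1 W=0
Move 12: W@(1,0) -> caps B=1 W=0

Answer: BBB.
WWWW
WB.B
..B.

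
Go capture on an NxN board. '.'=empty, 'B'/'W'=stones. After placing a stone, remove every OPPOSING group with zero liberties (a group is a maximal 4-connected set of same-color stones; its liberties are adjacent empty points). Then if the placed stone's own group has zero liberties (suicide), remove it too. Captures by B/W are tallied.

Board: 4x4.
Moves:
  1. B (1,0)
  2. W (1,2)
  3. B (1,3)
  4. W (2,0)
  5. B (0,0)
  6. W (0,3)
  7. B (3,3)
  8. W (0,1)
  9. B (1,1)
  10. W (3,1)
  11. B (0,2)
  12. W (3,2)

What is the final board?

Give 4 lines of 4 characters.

Answer: B.B.
BBWB
W...
.WWB

Derivation:
Move 1: B@(1,0) -> caps B=0 W=0
Move 2: W@(1,2) -> caps B=0 W=0
Move 3: B@(1,3) -> caps B=0 W=0
Move 4: W@(2,0) -> caps B=0 W=0
Move 5: B@(0,0) -> caps B=0 W=0
Move 6: W@(0,3) -> caps B=0 W=0
Move 7: B@(3,3) -> caps B=0 W=0
Move 8: W@(0,1) -> caps B=0 W=0
Move 9: B@(1,1) -> caps B=0 W=0
Move 10: W@(3,1) -> caps B=0 W=0
Move 11: B@(0,2) -> caps B=2 W=0
Move 12: W@(3,2) -> caps B=2 W=0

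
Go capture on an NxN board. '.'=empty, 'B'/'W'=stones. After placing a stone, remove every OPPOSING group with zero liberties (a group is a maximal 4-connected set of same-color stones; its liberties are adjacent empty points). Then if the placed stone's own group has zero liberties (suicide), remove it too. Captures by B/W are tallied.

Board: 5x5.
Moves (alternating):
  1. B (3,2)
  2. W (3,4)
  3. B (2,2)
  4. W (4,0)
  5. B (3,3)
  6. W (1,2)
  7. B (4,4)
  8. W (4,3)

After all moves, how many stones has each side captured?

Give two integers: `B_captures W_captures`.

Answer: 0 1

Derivation:
Move 1: B@(3,2) -> caps B=0 W=0
Move 2: W@(3,4) -> caps B=0 W=0
Move 3: B@(2,2) -> caps B=0 W=0
Move 4: W@(4,0) -> caps B=0 W=0
Move 5: B@(3,3) -> caps B=0 W=0
Move 6: W@(1,2) -> caps B=0 W=0
Move 7: B@(4,4) -> caps B=0 W=0
Move 8: W@(4,3) -> caps B=0 W=1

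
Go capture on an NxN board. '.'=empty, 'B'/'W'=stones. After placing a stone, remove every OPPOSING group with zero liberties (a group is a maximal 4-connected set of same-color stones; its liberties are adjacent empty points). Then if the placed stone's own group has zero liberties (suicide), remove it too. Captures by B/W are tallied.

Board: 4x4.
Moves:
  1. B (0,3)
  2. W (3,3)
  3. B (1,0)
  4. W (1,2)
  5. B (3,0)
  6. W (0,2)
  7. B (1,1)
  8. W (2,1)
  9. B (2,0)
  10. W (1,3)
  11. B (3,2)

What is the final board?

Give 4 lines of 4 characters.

Answer: ..W.
BBWW
BW..
B.BW

Derivation:
Move 1: B@(0,3) -> caps B=0 W=0
Move 2: W@(3,3) -> caps B=0 W=0
Move 3: B@(1,0) -> caps B=0 W=0
Move 4: W@(1,2) -> caps B=0 W=0
Move 5: B@(3,0) -> caps B=0 W=0
Move 6: W@(0,2) -> caps B=0 W=0
Move 7: B@(1,1) -> caps B=0 W=0
Move 8: W@(2,1) -> caps B=0 W=0
Move 9: B@(2,0) -> caps B=0 W=0
Move 10: W@(1,3) -> caps B=0 W=1
Move 11: B@(3,2) -> caps B=0 W=1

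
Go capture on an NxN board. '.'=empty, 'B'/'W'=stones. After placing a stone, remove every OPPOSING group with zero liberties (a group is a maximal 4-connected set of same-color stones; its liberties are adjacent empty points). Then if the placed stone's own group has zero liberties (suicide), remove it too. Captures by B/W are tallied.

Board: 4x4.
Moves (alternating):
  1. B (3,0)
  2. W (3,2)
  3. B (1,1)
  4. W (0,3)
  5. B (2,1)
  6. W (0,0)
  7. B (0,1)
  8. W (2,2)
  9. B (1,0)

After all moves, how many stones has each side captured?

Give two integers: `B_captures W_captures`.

Answer: 1 0

Derivation:
Move 1: B@(3,0) -> caps B=0 W=0
Move 2: W@(3,2) -> caps B=0 W=0
Move 3: B@(1,1) -> caps B=0 W=0
Move 4: W@(0,3) -> caps B=0 W=0
Move 5: B@(2,1) -> caps B=0 W=0
Move 6: W@(0,0) -> caps B=0 W=0
Move 7: B@(0,1) -> caps B=0 W=0
Move 8: W@(2,2) -> caps B=0 W=0
Move 9: B@(1,0) -> caps B=1 W=0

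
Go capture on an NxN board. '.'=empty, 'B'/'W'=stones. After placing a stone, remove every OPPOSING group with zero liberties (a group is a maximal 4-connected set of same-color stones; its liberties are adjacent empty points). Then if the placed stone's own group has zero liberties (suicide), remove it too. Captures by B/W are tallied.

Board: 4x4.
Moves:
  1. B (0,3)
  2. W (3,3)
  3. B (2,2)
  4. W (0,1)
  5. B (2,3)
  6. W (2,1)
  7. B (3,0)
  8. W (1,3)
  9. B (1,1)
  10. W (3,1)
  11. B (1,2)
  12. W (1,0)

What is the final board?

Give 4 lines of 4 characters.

Move 1: B@(0,3) -> caps B=0 W=0
Move 2: W@(3,3) -> caps B=0 W=0
Move 3: B@(2,2) -> caps B=0 W=0
Move 4: W@(0,1) -> caps B=0 W=0
Move 5: B@(2,3) -> caps B=0 W=0
Move 6: W@(2,1) -> caps B=0 W=0
Move 7: B@(3,0) -> caps B=0 W=0
Move 8: W@(1,3) -> caps B=0 W=0
Move 9: B@(1,1) -> caps B=0 W=0
Move 10: W@(3,1) -> caps B=0 W=0
Move 11: B@(1,2) -> caps B=1 W=0
Move 12: W@(1,0) -> caps B=1 W=0

Answer: .W.B
WBB.
.WBB
BW.W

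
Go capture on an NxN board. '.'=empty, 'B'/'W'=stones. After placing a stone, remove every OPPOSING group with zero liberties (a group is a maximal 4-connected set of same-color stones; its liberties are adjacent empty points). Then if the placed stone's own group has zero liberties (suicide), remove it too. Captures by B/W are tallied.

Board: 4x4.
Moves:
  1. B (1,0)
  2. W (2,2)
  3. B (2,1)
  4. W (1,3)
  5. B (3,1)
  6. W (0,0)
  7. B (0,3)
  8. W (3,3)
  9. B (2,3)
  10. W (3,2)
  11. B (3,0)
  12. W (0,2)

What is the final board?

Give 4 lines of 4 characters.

Move 1: B@(1,0) -> caps B=0 W=0
Move 2: W@(2,2) -> caps B=0 W=0
Move 3: B@(2,1) -> caps B=0 W=0
Move 4: W@(1,3) -> caps B=0 W=0
Move 5: B@(3,1) -> caps B=0 W=0
Move 6: W@(0,0) -> caps B=0 W=0
Move 7: B@(0,3) -> caps B=0 W=0
Move 8: W@(3,3) -> caps B=0 W=0
Move 9: B@(2,3) -> caps B=0 W=0
Move 10: W@(3,2) -> caps B=0 W=0
Move 11: B@(3,0) -> caps B=0 W=0
Move 12: W@(0,2) -> caps B=0 W=1

Answer: W.W.
B..W
.BW.
BBWW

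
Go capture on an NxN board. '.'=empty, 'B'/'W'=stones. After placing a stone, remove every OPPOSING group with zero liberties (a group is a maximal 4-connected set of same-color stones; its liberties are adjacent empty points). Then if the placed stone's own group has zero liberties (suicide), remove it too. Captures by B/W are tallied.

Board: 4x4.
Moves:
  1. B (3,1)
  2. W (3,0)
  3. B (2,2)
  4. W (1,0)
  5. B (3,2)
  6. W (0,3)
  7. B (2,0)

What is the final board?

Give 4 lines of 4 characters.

Answer: ...W
W...
B.B.
.BB.

Derivation:
Move 1: B@(3,1) -> caps B=0 W=0
Move 2: W@(3,0) -> caps B=0 W=0
Move 3: B@(2,2) -> caps B=0 W=0
Move 4: W@(1,0) -> caps B=0 W=0
Move 5: B@(3,2) -> caps B=0 W=0
Move 6: W@(0,3) -> caps B=0 W=0
Move 7: B@(2,0) -> caps B=1 W=0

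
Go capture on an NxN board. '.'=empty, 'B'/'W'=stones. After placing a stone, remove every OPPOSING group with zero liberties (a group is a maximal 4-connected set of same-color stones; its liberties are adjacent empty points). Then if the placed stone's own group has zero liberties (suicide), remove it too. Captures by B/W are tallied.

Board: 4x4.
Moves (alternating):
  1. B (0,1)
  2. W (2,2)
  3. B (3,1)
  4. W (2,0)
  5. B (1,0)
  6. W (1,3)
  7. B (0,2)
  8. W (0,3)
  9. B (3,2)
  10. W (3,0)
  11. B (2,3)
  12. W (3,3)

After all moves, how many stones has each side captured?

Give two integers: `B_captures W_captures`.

Move 1: B@(0,1) -> caps B=0 W=0
Move 2: W@(2,2) -> caps B=0 W=0
Move 3: B@(3,1) -> caps B=0 W=0
Move 4: W@(2,0) -> caps B=0 W=0
Move 5: B@(1,0) -> caps B=0 W=0
Move 6: W@(1,3) -> caps B=0 W=0
Move 7: B@(0,2) -> caps B=0 W=0
Move 8: W@(0,3) -> caps B=0 W=0
Move 9: B@(3,2) -> caps B=0 W=0
Move 10: W@(3,0) -> caps B=0 W=0
Move 11: B@(2,3) -> caps B=0 W=0
Move 12: W@(3,3) -> caps B=0 W=1

Answer: 0 1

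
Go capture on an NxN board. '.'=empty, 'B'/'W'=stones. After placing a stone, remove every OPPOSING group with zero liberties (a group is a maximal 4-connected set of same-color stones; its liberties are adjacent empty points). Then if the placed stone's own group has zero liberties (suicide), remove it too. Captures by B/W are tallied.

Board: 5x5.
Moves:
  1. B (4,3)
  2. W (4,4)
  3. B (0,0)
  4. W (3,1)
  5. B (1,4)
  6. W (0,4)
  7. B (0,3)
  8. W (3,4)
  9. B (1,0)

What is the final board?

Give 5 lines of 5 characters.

Move 1: B@(4,3) -> caps B=0 W=0
Move 2: W@(4,4) -> caps B=0 W=0
Move 3: B@(0,0) -> caps B=0 W=0
Move 4: W@(3,1) -> caps B=0 W=0
Move 5: B@(1,4) -> caps B=0 W=0
Move 6: W@(0,4) -> caps B=0 W=0
Move 7: B@(0,3) -> caps B=1 W=0
Move 8: W@(3,4) -> caps B=1 W=0
Move 9: B@(1,0) -> caps B=1 W=0

Answer: B..B.
B...B
.....
.W..W
...BW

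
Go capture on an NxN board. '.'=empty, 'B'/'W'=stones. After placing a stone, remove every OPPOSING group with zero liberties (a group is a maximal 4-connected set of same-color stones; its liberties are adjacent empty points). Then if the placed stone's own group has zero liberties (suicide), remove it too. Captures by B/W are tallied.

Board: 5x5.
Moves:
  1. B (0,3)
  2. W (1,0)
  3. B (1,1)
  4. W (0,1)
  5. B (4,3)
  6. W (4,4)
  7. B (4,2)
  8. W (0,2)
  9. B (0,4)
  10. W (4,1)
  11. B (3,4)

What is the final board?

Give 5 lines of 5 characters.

Move 1: B@(0,3) -> caps B=0 W=0
Move 2: W@(1,0) -> caps B=0 W=0
Move 3: B@(1,1) -> caps B=0 W=0
Move 4: W@(0,1) -> caps B=0 W=0
Move 5: B@(4,3) -> caps B=0 W=0
Move 6: W@(4,4) -> caps B=0 W=0
Move 7: B@(4,2) -> caps B=0 W=0
Move 8: W@(0,2) -> caps B=0 W=0
Move 9: B@(0,4) -> caps B=0 W=0
Move 10: W@(4,1) -> caps B=0 W=0
Move 11: B@(3,4) -> caps B=1 W=0

Answer: .WWBB
WB...
.....
....B
.WBB.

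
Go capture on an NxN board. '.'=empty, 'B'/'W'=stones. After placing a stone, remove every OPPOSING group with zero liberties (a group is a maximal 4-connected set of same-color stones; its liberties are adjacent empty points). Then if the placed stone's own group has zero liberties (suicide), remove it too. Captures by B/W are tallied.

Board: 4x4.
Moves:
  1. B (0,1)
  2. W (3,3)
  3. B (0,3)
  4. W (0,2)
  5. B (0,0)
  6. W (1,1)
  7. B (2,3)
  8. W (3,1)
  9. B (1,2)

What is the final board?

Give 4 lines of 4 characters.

Answer: BB.B
.WB.
...B
.W.W

Derivation:
Move 1: B@(0,1) -> caps B=0 W=0
Move 2: W@(3,3) -> caps B=0 W=0
Move 3: B@(0,3) -> caps B=0 W=0
Move 4: W@(0,2) -> caps B=0 W=0
Move 5: B@(0,0) -> caps B=0 W=0
Move 6: W@(1,1) -> caps B=0 W=0
Move 7: B@(2,3) -> caps B=0 W=0
Move 8: W@(3,1) -> caps B=0 W=0
Move 9: B@(1,2) -> caps B=1 W=0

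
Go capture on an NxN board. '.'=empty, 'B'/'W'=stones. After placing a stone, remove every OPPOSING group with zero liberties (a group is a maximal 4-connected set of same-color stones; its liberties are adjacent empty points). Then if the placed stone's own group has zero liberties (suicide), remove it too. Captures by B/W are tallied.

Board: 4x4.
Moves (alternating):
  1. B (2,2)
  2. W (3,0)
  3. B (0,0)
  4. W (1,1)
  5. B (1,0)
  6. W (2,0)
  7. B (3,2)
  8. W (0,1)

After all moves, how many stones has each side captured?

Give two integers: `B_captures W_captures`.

Answer: 0 2

Derivation:
Move 1: B@(2,2) -> caps B=0 W=0
Move 2: W@(3,0) -> caps B=0 W=0
Move 3: B@(0,0) -> caps B=0 W=0
Move 4: W@(1,1) -> caps B=0 W=0
Move 5: B@(1,0) -> caps B=0 W=0
Move 6: W@(2,0) -> caps B=0 W=0
Move 7: B@(3,2) -> caps B=0 W=0
Move 8: W@(0,1) -> caps B=0 W=2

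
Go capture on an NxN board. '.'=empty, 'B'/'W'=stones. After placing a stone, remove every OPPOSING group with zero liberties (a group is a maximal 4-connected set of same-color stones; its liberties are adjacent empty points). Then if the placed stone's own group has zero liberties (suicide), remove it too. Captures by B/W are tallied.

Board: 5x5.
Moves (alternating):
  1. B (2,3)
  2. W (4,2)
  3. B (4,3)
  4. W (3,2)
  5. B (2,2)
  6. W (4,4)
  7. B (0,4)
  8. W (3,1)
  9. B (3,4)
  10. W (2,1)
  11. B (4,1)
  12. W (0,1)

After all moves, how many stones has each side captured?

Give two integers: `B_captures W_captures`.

Answer: 1 0

Derivation:
Move 1: B@(2,3) -> caps B=0 W=0
Move 2: W@(4,2) -> caps B=0 W=0
Move 3: B@(4,3) -> caps B=0 W=0
Move 4: W@(3,2) -> caps B=0 W=0
Move 5: B@(2,2) -> caps B=0 W=0
Move 6: W@(4,4) -> caps B=0 W=0
Move 7: B@(0,4) -> caps B=0 W=0
Move 8: W@(3,1) -> caps B=0 W=0
Move 9: B@(3,4) -> caps B=1 W=0
Move 10: W@(2,1) -> caps B=1 W=0
Move 11: B@(4,1) -> caps B=1 W=0
Move 12: W@(0,1) -> caps B=1 W=0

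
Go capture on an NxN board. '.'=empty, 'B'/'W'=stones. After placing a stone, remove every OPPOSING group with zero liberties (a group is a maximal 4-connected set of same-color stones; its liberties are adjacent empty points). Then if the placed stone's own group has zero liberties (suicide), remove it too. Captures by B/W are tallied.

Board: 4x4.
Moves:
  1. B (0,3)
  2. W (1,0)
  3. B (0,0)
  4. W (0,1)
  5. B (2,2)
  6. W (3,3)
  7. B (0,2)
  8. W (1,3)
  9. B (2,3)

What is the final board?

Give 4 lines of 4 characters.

Answer: .WBB
W..W
..BB
...W

Derivation:
Move 1: B@(0,3) -> caps B=0 W=0
Move 2: W@(1,0) -> caps B=0 W=0
Move 3: B@(0,0) -> caps B=0 W=0
Move 4: W@(0,1) -> caps B=0 W=1
Move 5: B@(2,2) -> caps B=0 W=1
Move 6: W@(3,3) -> caps B=0 W=1
Move 7: B@(0,2) -> caps B=0 W=1
Move 8: W@(1,3) -> caps B=0 W=1
Move 9: B@(2,3) -> caps B=0 W=1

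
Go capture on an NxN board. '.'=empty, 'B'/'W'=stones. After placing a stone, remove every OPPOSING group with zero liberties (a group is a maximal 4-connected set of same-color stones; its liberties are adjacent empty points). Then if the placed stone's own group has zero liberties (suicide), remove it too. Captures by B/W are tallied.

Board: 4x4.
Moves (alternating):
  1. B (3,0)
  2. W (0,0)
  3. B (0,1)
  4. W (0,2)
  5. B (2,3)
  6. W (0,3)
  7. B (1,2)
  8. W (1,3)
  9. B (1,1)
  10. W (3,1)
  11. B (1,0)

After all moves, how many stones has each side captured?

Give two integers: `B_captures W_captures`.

Answer: 1 0

Derivation:
Move 1: B@(3,0) -> caps B=0 W=0
Move 2: W@(0,0) -> caps B=0 W=0
Move 3: B@(0,1) -> caps B=0 W=0
Move 4: W@(0,2) -> caps B=0 W=0
Move 5: B@(2,3) -> caps B=0 W=0
Move 6: W@(0,3) -> caps B=0 W=0
Move 7: B@(1,2) -> caps B=0 W=0
Move 8: W@(1,3) -> caps B=0 W=0
Move 9: B@(1,1) -> caps B=0 W=0
Move 10: W@(3,1) -> caps B=0 W=0
Move 11: B@(1,0) -> caps B=1 W=0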